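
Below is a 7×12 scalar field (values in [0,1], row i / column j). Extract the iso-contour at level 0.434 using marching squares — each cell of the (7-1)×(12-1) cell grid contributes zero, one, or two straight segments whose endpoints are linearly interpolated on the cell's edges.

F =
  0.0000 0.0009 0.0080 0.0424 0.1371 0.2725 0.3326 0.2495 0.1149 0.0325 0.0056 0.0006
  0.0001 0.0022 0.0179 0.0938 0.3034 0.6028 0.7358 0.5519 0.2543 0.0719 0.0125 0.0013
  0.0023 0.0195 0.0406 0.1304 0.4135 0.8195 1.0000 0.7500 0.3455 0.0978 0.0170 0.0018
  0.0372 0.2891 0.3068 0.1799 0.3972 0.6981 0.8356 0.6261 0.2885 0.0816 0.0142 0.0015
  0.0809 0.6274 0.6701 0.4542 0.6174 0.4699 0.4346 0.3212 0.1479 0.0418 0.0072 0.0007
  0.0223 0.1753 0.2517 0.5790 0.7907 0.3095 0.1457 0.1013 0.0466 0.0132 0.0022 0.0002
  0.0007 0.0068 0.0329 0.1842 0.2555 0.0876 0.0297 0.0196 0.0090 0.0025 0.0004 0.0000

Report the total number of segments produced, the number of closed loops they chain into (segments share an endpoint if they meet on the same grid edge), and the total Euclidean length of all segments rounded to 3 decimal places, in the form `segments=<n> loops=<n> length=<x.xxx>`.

cell (0,4): code 0100 → (0.489,5.000)–(1.000,4.436)
cell (0,5): code 1100 → (0.251,6.000)–(0.489,5.000)
cell (0,6): code 1100 → (0.610,7.000)–(0.251,6.000)
cell (0,7): code 1000 → (1.000,7.396)–(0.610,7.000)
cell (1,4): code 0110 → (1.000,4.436)–(2.000,4.050)
cell (1,7): code 1001 → (2.000,7.781)–(1.000,7.396)
cell (2,4): code 0110 → (2.000,4.050)–(3.000,4.122)
cell (2,7): code 1001 → (3.000,7.569)–(2.000,7.781)
cell (3,0): code 0100 → (3.428,1.000)–(4.000,0.646)
cell (3,1): code 1100 → (3.350,2.000)–(3.428,1.000)
cell (3,2): code 1100 → (3.926,3.000)–(3.350,2.000)
cell (3,3): code 1100 → (3.167,4.000)–(3.926,3.000)
cell (3,4): code 1110 → (3.000,4.122)–(3.167,4.000)
cell (3,6): code 1011 → (4.000,6.005)–(3.630,7.000)
cell (3,7): code 0001 → (3.630,7.000)–(3.000,7.569)
cell (4,0): code 0010 → (4.000,0.646)–(4.428,1.000)
cell (4,1): code 0011 → (4.428,1.000)–(4.564,2.000)
cell (4,2): code 0111 → (4.564,2.000)–(5.000,2.557)
cell (4,4): code 1011 → (5.000,4.741)–(4.224,5.000)
cell (4,5): code 0011 → (4.224,5.000)–(4.002,6.000)
cell (4,6): code 0001 → (4.002,6.000)–(4.000,6.005)
cell (5,2): code 0010 → (5.000,2.557)–(5.367,3.000)
cell (5,3): code 0011 → (5.367,3.000)–(5.666,4.000)
cell (5,4): code 0001 → (5.666,4.000)–(5.000,4.741)
total: 24 segments, chained into 1 closed loop(s), length Σ = 20.513475

segments=24 loops=1 length=20.513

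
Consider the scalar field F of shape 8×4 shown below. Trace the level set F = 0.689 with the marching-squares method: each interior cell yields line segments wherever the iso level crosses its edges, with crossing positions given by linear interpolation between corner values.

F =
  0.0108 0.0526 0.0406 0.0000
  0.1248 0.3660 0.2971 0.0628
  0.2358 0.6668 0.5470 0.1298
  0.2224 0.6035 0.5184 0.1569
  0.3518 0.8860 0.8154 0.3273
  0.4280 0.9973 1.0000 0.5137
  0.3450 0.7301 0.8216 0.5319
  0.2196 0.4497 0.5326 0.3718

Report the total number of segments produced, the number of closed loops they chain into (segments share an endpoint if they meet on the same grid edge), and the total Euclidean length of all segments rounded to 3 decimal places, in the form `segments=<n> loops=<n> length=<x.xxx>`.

segments=10 loops=1 length=8.392

cell (3,0): code 0100 → (3.303,1.000)–(4.000,0.631)
cell (3,1): code 1100 → (3.574,2.000)–(3.303,1.000)
cell (3,2): code 1000 → (4.000,2.259)–(3.574,2.000)
cell (4,0): code 0110 → (4.000,0.631)–(5.000,0.458)
cell (4,2): code 1001 → (5.000,2.640)–(4.000,2.259)
cell (5,0): code 0110 → (5.000,0.458)–(6.000,0.893)
cell (5,2): code 1001 → (6.000,2.458)–(5.000,2.640)
cell (6,0): code 0010 → (6.000,0.893)–(6.147,1.000)
cell (6,1): code 0011 → (6.147,1.000)–(6.459,2.000)
cell (6,2): code 0001 → (6.459,2.000)–(6.000,2.458)
total: 10 segments, chained into 1 closed loop(s), length Σ = 8.391940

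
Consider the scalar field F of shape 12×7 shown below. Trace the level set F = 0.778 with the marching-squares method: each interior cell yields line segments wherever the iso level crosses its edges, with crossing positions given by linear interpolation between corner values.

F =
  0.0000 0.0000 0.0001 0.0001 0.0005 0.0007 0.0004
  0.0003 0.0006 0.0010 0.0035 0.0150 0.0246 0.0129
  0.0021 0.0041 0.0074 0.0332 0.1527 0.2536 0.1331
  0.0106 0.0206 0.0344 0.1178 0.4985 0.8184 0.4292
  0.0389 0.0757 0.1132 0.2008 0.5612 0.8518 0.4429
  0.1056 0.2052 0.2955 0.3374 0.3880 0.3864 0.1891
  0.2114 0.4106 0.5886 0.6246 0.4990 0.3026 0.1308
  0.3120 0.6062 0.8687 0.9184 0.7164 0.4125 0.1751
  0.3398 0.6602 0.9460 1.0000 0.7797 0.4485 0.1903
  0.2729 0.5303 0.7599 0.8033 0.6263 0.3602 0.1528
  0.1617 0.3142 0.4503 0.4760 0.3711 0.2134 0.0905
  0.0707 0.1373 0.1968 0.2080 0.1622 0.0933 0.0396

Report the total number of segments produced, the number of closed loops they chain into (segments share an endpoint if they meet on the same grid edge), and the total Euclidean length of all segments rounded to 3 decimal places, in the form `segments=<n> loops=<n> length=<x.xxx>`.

cell (2,4): code 0100 → (2.928,5.000)–(3.000,4.874)
cell (2,5): code 1000 → (3.000,5.104)–(2.928,5.000)
cell (3,4): code 0110 → (3.000,4.874)–(4.000,4.746)
cell (3,5): code 1001 → (4.000,5.180)–(3.000,5.104)
cell (4,4): code 0010 → (4.000,4.746)–(4.159,5.000)
cell (4,5): code 0001 → (4.159,5.000)–(4.000,5.180)
cell (6,1): code 0100 → (6.676,2.000)–(7.000,1.654)
cell (6,2): code 1100 → (6.522,3.000)–(6.676,2.000)
cell (6,3): code 1000 → (7.000,3.695)–(6.522,3.000)
cell (7,1): code 0110 → (7.000,1.654)–(8.000,1.412)
cell (7,3): code 1101 → (7.973,4.000)–(7.000,3.695)
cell (7,4): code 1000 → (8.000,4.005)–(7.973,4.000)
cell (8,1): code 0010 → (8.000,1.412)–(8.903,2.000)
cell (8,2): code 0111 → (8.903,2.000)–(9.000,2.417)
cell (8,3): code 1011 → (9.000,3.143)–(8.011,4.000)
cell (8,4): code 0001 → (8.011,4.000)–(8.000,4.005)
cell (9,2): code 0010 → (9.000,2.417)–(9.077,3.000)
cell (9,3): code 0001 → (9.077,3.000)–(9.000,3.143)
total: 18 segments, chained into 2 closed loop(s), length Σ = 10.803698

segments=18 loops=2 length=10.804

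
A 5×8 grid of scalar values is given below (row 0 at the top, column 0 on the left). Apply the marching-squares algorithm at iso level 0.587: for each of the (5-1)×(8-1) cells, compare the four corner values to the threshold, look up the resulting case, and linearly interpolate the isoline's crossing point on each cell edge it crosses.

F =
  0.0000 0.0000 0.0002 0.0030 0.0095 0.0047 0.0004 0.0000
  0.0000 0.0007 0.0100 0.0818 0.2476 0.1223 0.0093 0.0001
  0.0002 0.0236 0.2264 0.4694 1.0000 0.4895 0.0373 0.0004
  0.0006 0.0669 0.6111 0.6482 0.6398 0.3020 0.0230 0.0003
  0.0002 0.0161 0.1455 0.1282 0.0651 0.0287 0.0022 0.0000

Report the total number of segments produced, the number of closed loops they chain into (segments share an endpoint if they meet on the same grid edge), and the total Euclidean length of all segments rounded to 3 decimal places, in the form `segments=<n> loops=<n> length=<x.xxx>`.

segments=10 loops=1 length=7.185

cell (1,3): code 0100 → (1.451,4.000)–(2.000,3.222)
cell (1,4): code 1000 → (2.000,4.809)–(1.451,4.000)
cell (2,1): code 0100 → (2.937,2.000)–(3.000,1.956)
cell (2,2): code 1100 → (2.658,3.000)–(2.937,2.000)
cell (2,3): code 1110 → (2.000,3.222)–(2.658,3.000)
cell (2,4): code 1001 → (3.000,4.156)–(2.000,4.809)
cell (3,1): code 0010 → (3.000,1.956)–(3.052,2.000)
cell (3,2): code 0011 → (3.052,2.000)–(3.118,3.000)
cell (3,3): code 0011 → (3.118,3.000)–(3.092,4.000)
cell (3,4): code 0001 → (3.092,4.000)–(3.000,4.156)
total: 10 segments, chained into 1 closed loop(s), length Σ = 7.185329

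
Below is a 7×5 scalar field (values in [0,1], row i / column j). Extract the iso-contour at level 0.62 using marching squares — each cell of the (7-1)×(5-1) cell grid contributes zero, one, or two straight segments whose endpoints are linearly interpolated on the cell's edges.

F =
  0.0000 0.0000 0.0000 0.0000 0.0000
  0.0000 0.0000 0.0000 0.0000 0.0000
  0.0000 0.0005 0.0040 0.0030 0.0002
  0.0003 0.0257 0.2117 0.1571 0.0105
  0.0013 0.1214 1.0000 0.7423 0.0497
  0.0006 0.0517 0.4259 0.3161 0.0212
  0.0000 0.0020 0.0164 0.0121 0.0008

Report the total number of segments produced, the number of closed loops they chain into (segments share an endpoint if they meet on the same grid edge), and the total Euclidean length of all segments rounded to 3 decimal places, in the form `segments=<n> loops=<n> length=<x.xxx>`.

cell (3,1): code 0100 → (3.518,2.000)–(4.000,1.567)
cell (3,2): code 1100 → (3.791,3.000)–(3.518,2.000)
cell (3,3): code 1000 → (4.000,3.177)–(3.791,3.000)
cell (4,1): code 0010 → (4.000,1.567)–(4.662,2.000)
cell (4,2): code 0011 → (4.662,2.000)–(4.287,3.000)
cell (4,3): code 0001 → (4.287,3.000)–(4.000,3.177)
total: 6 segments, chained into 1 closed loop(s), length Σ = 4.153448

segments=6 loops=1 length=4.153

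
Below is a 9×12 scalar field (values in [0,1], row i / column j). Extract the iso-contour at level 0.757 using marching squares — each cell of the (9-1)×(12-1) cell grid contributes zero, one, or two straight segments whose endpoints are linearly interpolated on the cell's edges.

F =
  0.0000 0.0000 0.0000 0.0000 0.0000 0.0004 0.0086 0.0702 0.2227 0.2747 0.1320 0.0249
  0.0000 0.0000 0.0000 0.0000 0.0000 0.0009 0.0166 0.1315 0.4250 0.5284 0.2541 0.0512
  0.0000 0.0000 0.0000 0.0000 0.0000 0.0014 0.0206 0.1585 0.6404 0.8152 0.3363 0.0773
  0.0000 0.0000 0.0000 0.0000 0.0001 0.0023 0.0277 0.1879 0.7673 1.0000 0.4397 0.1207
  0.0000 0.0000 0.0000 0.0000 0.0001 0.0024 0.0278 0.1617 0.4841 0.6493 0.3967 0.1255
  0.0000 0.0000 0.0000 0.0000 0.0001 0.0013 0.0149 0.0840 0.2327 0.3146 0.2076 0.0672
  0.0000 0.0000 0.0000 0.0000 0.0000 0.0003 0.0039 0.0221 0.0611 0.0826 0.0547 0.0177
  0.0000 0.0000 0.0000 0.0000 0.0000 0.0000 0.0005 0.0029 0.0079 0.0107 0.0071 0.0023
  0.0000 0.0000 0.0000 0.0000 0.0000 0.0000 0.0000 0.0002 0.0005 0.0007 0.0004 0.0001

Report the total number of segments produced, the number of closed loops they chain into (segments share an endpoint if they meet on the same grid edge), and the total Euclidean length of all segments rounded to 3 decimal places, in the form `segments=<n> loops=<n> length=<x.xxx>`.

cell (1,8): code 0100 → (1.797,9.000)–(2.000,8.667)
cell (1,9): code 1000 → (2.000,9.122)–(1.797,9.000)
cell (2,7): code 0100 → (2.919,8.000)–(3.000,7.982)
cell (2,8): code 1110 → (2.000,8.667)–(2.919,8.000)
cell (2,9): code 1001 → (3.000,9.434)–(2.000,9.122)
cell (3,7): code 0010 → (3.000,7.982)–(3.036,8.000)
cell (3,8): code 0011 → (3.036,8.000)–(3.693,9.000)
cell (3,9): code 0001 → (3.693,9.000)–(3.000,9.434)
total: 8 segments, chained into 1 closed loop(s), length Σ = 4.946747

segments=8 loops=1 length=4.947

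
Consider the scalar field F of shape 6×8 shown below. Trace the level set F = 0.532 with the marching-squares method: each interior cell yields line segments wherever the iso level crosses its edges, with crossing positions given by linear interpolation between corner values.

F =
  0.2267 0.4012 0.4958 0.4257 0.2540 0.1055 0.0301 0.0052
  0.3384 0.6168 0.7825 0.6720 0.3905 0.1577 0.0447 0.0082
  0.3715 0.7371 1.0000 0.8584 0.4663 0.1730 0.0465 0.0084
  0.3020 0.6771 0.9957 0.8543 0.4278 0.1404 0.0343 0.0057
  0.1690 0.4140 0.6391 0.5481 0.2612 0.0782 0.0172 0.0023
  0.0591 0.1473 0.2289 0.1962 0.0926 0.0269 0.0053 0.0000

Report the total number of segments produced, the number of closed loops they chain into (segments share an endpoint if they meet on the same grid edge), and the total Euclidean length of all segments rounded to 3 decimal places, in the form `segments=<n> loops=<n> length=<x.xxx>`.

segments=14 loops=1 length=11.735

cell (0,0): code 0100 → (0.607,1.000)–(1.000,0.695)
cell (0,1): code 1100 → (0.126,2.000)–(0.607,1.000)
cell (0,2): code 1100 → (0.432,3.000)–(0.126,2.000)
cell (0,3): code 1000 → (1.000,3.497)–(0.432,3.000)
cell (1,0): code 0110 → (1.000,0.695)–(2.000,0.439)
cell (1,3): code 1001 → (2.000,3.832)–(1.000,3.497)
cell (2,0): code 0110 → (2.000,0.439)–(3.000,0.613)
cell (2,3): code 1001 → (3.000,3.756)–(2.000,3.832)
cell (3,0): code 0010 → (3.000,0.613)–(3.552,1.000)
cell (3,1): code 0111 → (3.552,1.000)–(4.000,1.524)
cell (3,3): code 1001 → (4.000,3.056)–(3.000,3.756)
cell (4,1): code 0010 → (4.000,1.524)–(4.261,2.000)
cell (4,2): code 0011 → (4.261,2.000)–(4.046,3.000)
cell (4,3): code 0001 → (4.046,3.000)–(4.000,3.056)
total: 14 segments, chained into 1 closed loop(s), length Σ = 11.734713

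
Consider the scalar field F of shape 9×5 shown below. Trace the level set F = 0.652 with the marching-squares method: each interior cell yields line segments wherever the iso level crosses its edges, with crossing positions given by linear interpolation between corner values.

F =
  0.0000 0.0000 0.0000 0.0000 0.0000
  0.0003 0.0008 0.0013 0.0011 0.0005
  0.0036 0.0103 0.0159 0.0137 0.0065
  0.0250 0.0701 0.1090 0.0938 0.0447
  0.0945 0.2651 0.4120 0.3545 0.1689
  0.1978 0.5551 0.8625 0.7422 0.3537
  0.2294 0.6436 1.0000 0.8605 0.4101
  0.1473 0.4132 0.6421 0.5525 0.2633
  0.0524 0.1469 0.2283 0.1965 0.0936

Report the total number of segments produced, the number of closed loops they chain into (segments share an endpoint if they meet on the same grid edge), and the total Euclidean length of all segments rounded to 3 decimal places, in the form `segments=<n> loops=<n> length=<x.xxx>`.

cell (4,1): code 0100 → (4.533,2.000)–(5.000,1.315)
cell (4,2): code 1100 → (4.767,3.000)–(4.533,2.000)
cell (4,3): code 1000 → (5.000,3.232)–(4.767,3.000)
cell (5,1): code 0110 → (5.000,1.315)–(6.000,1.024)
cell (5,3): code 1001 → (6.000,3.463)–(5.000,3.232)
cell (6,1): code 0010 → (6.000,1.024)–(6.972,2.000)
cell (6,2): code 0011 → (6.972,2.000)–(6.677,3.000)
cell (6,3): code 0001 → (6.677,3.000)–(6.000,3.463)
total: 8 segments, chained into 1 closed loop(s), length Σ = 7.493581

segments=8 loops=1 length=7.494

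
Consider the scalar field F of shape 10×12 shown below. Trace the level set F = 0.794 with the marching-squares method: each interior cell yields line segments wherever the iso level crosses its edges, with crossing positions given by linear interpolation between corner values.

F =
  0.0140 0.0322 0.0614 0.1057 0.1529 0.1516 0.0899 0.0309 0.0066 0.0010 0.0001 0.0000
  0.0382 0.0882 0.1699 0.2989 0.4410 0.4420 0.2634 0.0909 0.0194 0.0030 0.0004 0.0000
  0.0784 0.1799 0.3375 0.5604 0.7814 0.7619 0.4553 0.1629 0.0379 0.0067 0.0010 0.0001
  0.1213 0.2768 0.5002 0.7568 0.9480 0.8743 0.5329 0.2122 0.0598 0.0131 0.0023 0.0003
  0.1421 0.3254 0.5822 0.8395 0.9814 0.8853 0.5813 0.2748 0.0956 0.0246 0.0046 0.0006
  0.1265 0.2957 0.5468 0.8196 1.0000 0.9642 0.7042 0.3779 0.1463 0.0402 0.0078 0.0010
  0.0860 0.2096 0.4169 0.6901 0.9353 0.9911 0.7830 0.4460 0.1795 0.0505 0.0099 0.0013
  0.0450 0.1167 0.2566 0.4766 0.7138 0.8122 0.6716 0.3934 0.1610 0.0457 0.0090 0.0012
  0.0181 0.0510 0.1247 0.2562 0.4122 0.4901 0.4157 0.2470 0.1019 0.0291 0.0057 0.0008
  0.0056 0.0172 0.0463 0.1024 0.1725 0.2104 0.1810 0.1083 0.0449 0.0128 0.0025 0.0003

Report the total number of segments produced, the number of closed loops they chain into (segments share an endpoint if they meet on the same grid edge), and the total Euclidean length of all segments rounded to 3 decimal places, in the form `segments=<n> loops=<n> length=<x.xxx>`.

cell (2,3): code 0100 → (2.076,4.000)–(3.000,3.195)
cell (2,4): code 1100 → (2.286,5.000)–(2.076,4.000)
cell (2,5): code 1000 → (3.000,5.235)–(2.286,5.000)
cell (3,2): code 0100 → (3.450,3.000)–(4.000,2.823)
cell (3,3): code 1110 → (3.000,3.195)–(3.450,3.000)
cell (3,5): code 1001 → (4.000,5.300)–(3.000,5.235)
cell (4,2): code 0110 → (4.000,2.823)–(5.000,2.906)
cell (4,5): code 1001 → (5.000,5.655)–(4.000,5.300)
cell (5,2): code 0010 → (5.000,2.906)–(5.198,3.000)
cell (5,3): code 0111 → (5.198,3.000)–(6.000,3.424)
cell (5,5): code 1001 → (6.000,5.947)–(5.000,5.655)
cell (6,3): code 0010 → (6.000,3.424)–(6.638,4.000)
cell (6,4): code 0111 → (6.638,4.000)–(7.000,4.815)
cell (6,5): code 1001 → (7.000,5.129)–(6.000,5.947)
cell (7,4): code 0010 → (7.000,4.815)–(7.057,5.000)
cell (7,5): code 0001 → (7.057,5.000)–(7.000,5.129)
total: 16 segments, chained into 1 closed loop(s), length Σ = 12.680419

segments=16 loops=1 length=12.680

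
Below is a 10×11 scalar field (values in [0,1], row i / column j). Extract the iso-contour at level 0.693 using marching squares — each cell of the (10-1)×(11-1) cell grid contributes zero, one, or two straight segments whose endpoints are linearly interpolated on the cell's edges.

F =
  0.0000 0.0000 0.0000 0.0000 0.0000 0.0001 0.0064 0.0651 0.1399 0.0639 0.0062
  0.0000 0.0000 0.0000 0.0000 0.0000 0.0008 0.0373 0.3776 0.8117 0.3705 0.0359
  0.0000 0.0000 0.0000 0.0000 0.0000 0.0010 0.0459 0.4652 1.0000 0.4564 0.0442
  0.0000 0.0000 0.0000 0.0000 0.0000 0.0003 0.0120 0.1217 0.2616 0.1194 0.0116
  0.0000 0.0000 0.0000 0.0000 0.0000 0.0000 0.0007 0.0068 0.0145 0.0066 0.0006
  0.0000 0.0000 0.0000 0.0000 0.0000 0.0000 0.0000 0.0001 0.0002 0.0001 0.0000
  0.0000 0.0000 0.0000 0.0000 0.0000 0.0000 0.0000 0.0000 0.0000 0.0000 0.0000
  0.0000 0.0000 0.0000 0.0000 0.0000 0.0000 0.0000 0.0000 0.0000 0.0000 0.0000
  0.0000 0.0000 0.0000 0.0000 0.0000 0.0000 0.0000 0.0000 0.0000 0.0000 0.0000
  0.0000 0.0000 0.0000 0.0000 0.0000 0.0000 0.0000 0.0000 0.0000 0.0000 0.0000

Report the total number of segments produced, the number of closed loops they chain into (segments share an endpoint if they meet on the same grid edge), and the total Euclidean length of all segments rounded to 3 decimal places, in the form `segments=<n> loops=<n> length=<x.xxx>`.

cell (0,7): code 0100 → (0.823,8.000)–(1.000,7.727)
cell (0,8): code 1000 → (1.000,8.269)–(0.823,8.000)
cell (1,7): code 0110 → (1.000,7.727)–(2.000,7.426)
cell (1,8): code 1001 → (2.000,8.565)–(1.000,8.269)
cell (2,7): code 0010 → (2.000,7.426)–(2.416,8.000)
cell (2,8): code 0001 → (2.416,8.000)–(2.000,8.565)
total: 6 segments, chained into 1 closed loop(s), length Σ = 4.144525

segments=6 loops=1 length=4.145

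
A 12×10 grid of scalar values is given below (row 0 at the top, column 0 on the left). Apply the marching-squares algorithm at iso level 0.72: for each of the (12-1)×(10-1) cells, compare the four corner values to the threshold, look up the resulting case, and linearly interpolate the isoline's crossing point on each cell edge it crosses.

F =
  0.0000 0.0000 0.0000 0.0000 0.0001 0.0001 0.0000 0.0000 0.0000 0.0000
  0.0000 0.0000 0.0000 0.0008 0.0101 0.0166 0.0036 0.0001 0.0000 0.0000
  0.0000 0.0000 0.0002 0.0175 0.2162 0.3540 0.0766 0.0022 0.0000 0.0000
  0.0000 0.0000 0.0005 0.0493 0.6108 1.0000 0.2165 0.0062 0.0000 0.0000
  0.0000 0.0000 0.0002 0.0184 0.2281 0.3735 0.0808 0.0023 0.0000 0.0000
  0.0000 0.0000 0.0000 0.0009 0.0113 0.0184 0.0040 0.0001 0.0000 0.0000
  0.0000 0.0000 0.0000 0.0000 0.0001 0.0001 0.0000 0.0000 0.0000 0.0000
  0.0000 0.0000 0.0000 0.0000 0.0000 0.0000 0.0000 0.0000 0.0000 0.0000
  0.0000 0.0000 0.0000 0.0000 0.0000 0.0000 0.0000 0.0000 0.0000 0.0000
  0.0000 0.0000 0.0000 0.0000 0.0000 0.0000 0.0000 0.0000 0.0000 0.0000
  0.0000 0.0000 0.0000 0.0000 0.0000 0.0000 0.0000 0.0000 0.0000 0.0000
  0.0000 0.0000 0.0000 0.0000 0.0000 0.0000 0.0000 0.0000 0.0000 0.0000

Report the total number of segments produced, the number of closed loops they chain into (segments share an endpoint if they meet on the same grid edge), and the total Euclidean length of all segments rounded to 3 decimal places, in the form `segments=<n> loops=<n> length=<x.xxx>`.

segments=4 loops=1 length=2.821

cell (2,4): code 0100 → (2.567,5.000)–(3.000,4.281)
cell (2,5): code 1000 → (3.000,5.357)–(2.567,5.000)
cell (3,4): code 0010 → (3.000,4.281)–(3.447,5.000)
cell (3,5): code 0001 → (3.447,5.000)–(3.000,5.357)
total: 4 segments, chained into 1 closed loop(s), length Σ = 2.820854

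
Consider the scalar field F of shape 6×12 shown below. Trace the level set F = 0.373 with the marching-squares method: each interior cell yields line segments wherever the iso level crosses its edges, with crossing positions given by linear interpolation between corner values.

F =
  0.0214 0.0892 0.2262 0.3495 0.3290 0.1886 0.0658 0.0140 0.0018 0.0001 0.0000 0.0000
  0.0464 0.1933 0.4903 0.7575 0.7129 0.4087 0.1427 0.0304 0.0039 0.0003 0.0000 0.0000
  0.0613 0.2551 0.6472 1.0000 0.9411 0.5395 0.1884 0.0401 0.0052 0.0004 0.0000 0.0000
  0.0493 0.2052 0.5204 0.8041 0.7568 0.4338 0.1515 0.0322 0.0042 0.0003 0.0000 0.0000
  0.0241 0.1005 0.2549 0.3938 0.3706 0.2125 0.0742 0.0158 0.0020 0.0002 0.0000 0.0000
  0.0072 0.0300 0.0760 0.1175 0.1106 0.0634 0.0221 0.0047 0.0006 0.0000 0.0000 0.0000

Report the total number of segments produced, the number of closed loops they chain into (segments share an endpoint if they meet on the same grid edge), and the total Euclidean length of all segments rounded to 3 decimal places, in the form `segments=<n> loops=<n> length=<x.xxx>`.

cell (0,1): code 0100 → (0.556,2.000)–(1.000,1.605)
cell (0,2): code 1100 → (0.058,3.000)–(0.556,2.000)
cell (0,3): code 1100 → (0.115,4.000)–(0.058,3.000)
cell (0,4): code 1100 → (0.838,5.000)–(0.115,4.000)
cell (0,5): code 1000 → (1.000,5.134)–(0.838,5.000)
cell (1,1): code 0110 → (1.000,1.605)–(2.000,1.301)
cell (1,5): code 1001 → (2.000,5.474)–(1.000,5.134)
cell (2,1): code 0110 → (2.000,1.301)–(3.000,1.532)
cell (2,5): code 1001 → (3.000,5.215)–(2.000,5.474)
cell (3,1): code 0010 → (3.000,1.532)–(3.555,2.000)
cell (3,2): code 0111 → (3.555,2.000)–(4.000,2.850)
cell (3,3): code 1011 → (4.000,3.897)–(3.994,4.000)
cell (3,4): code 0011 → (3.994,4.000)–(3.275,5.000)
cell (3,5): code 0001 → (3.275,5.000)–(3.000,5.215)
cell (4,2): code 0010 → (4.000,2.850)–(4.075,3.000)
cell (4,3): code 0001 → (4.075,3.000)–(4.000,3.897)
total: 16 segments, chained into 1 closed loop(s), length Σ = 12.755999

segments=16 loops=1 length=12.756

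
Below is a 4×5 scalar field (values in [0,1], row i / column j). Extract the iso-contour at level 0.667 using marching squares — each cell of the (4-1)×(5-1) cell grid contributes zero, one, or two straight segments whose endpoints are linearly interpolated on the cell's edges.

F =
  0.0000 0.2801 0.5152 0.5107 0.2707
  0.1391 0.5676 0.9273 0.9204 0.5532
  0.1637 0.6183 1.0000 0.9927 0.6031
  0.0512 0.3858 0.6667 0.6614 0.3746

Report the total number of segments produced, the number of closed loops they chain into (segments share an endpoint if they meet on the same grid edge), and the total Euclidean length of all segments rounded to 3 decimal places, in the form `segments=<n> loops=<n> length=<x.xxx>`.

cell (0,1): code 0100 → (0.368,2.000)–(1.000,1.276)
cell (0,2): code 1100 → (0.381,3.000)–(0.368,2.000)
cell (0,3): code 1000 → (1.000,3.690)–(0.381,3.000)
cell (1,1): code 0110 → (1.000,1.276)–(2.000,1.128)
cell (1,3): code 1001 → (2.000,3.836)–(1.000,3.690)
cell (2,1): code 0010 → (2.000,1.128)–(2.999,2.000)
cell (2,2): code 0011 → (2.999,2.000)–(2.983,3.000)
cell (2,3): code 0001 → (2.983,3.000)–(2.000,3.836)
total: 8 segments, chained into 1 closed loop(s), length Σ = 8.525922

segments=8 loops=1 length=8.526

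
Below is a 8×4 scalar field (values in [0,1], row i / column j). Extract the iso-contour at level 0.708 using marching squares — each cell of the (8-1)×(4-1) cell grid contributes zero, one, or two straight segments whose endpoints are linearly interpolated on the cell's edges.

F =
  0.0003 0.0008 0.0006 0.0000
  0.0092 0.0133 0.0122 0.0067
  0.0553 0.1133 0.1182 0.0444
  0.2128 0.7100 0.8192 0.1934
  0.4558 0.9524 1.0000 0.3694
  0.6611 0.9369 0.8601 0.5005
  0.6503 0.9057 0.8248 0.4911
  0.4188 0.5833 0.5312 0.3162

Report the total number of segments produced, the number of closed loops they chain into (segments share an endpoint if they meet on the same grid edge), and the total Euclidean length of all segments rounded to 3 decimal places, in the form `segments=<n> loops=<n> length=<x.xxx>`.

cell (2,0): code 0100 → (2.997,1.000)–(3.000,0.996)
cell (2,1): code 1100 → (2.841,2.000)–(2.997,1.000)
cell (2,2): code 1000 → (3.000,2.178)–(2.841,2.000)
cell (3,0): code 0110 → (3.000,0.996)–(4.000,0.508)
cell (3,2): code 1001 → (4.000,2.463)–(3.000,2.178)
cell (4,0): code 0110 → (4.000,0.508)–(5.000,0.170)
cell (4,2): code 1001 → (5.000,2.423)–(4.000,2.463)
cell (5,0): code 0110 → (5.000,0.170)–(6.000,0.226)
cell (5,2): code 1001 → (6.000,2.350)–(5.000,2.423)
cell (6,0): code 0010 → (6.000,0.226)–(6.613,1.000)
cell (6,1): code 0011 → (6.613,1.000)–(6.398,2.000)
cell (6,2): code 0001 → (6.398,2.000)–(6.000,2.350)
total: 12 segments, chained into 1 closed loop(s), length Σ = 10.008994

segments=12 loops=1 length=10.009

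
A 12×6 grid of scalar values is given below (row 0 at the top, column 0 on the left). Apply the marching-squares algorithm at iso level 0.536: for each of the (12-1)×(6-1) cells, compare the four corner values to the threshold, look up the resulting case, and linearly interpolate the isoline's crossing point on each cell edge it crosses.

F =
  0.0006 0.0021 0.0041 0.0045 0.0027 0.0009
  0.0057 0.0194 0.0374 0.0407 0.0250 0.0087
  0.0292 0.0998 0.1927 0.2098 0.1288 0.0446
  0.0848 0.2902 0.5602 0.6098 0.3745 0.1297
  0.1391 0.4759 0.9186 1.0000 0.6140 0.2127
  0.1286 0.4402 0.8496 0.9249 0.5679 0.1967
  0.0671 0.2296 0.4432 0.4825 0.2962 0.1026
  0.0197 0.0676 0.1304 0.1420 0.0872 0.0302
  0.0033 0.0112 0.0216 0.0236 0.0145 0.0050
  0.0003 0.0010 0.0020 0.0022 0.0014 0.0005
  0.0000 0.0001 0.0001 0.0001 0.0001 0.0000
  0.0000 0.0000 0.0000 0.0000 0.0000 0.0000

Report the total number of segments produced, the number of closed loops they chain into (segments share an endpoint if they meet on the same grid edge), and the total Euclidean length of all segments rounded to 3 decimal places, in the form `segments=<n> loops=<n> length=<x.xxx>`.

cell (2,1): code 0100 → (2.934,2.000)–(3.000,1.910)
cell (2,2): code 1100 → (2.816,3.000)–(2.934,2.000)
cell (2,3): code 1000 → (3.000,3.314)–(2.816,3.000)
cell (3,1): code 0110 → (3.000,1.910)–(4.000,1.136)
cell (3,3): code 1101 → (3.674,4.000)–(3.000,3.314)
cell (3,4): code 1000 → (4.000,4.194)–(3.674,4.000)
cell (4,1): code 0110 → (4.000,1.136)–(5.000,1.234)
cell (4,4): code 1001 → (5.000,4.086)–(4.000,4.194)
cell (5,1): code 0010 → (5.000,1.234)–(5.772,2.000)
cell (5,2): code 0011 → (5.772,2.000)–(5.879,3.000)
cell (5,3): code 0011 → (5.879,3.000)–(5.117,4.000)
cell (5,4): code 0001 → (5.117,4.000)–(5.000,4.086)
total: 12 segments, chained into 1 closed loop(s), length Σ = 9.594742

segments=12 loops=1 length=9.595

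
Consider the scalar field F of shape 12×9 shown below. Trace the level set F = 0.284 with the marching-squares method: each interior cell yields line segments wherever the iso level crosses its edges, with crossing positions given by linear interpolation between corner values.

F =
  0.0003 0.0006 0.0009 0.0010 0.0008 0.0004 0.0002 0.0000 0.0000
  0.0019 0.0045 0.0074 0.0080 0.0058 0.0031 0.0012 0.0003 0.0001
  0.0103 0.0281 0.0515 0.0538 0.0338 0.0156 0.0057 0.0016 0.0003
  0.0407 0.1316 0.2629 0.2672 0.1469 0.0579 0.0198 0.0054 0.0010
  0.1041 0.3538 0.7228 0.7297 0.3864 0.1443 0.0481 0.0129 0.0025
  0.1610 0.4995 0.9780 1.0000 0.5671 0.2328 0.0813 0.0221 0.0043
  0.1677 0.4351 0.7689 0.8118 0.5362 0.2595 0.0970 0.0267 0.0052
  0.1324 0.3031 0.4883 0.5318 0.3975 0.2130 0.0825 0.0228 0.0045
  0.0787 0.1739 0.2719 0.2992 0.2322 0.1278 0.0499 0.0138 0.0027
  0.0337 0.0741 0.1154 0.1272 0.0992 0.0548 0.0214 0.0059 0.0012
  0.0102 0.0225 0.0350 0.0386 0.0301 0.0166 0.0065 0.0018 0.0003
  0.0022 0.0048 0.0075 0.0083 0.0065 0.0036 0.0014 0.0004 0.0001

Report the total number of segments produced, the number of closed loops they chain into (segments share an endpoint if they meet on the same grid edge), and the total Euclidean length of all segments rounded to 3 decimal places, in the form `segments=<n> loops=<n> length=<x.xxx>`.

cell (3,0): code 0100 → (3.686,1.000)–(4.000,0.720)
cell (3,1): code 1100 → (3.046,2.000)–(3.686,1.000)
cell (3,2): code 1100 → (3.036,3.000)–(3.046,2.000)
cell (3,3): code 1100 → (3.572,4.000)–(3.036,3.000)
cell (3,4): code 1000 → (4.000,4.423)–(3.572,4.000)
cell (4,0): code 0110 → (4.000,0.720)–(5.000,0.363)
cell (4,4): code 1001 → (5.000,4.847)–(4.000,4.423)
cell (5,0): code 0110 → (5.000,0.363)–(6.000,0.435)
cell (5,4): code 1001 → (6.000,4.911)–(5.000,4.847)
cell (6,0): code 0110 → (6.000,0.435)–(7.000,0.888)
cell (6,4): code 1001 → (7.000,4.615)–(6.000,4.911)
cell (7,0): code 0010 → (7.000,0.888)–(7.148,1.000)
cell (7,1): code 0011 → (7.148,1.000)–(7.944,2.000)
cell (7,2): code 0111 → (7.944,2.000)–(8.000,2.443)
cell (7,3): code 1011 → (8.000,3.227)–(7.687,4.000)
cell (7,4): code 0001 → (7.687,4.000)–(7.000,4.615)
cell (8,2): code 0010 → (8.000,2.443)–(8.088,3.000)
cell (8,3): code 0001 → (8.088,3.000)–(8.000,3.227)
total: 18 segments, chained into 1 closed loop(s), length Σ = 15.111121

segments=18 loops=1 length=15.111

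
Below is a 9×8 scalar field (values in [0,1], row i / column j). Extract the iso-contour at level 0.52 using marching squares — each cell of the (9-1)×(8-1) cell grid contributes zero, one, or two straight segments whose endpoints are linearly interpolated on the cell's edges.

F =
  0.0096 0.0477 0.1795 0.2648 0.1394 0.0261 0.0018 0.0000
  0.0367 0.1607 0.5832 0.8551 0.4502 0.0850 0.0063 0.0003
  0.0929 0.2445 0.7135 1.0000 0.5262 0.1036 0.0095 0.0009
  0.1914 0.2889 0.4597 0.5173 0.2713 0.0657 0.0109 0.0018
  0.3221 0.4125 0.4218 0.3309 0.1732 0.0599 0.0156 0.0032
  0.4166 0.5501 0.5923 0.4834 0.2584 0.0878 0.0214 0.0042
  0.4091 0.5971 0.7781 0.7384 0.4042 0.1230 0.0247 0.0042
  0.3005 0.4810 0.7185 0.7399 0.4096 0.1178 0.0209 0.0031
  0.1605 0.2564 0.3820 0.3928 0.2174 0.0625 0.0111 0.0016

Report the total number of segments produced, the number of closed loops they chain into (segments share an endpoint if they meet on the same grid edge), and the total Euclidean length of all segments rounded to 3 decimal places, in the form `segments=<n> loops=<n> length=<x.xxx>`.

segments=22 loops=2 length=17.348

cell (0,1): code 0100 → (0.843,2.000)–(1.000,1.850)
cell (0,2): code 1100 → (0.432,3.000)–(0.843,2.000)
cell (0,3): code 1000 → (1.000,3.828)–(0.432,3.000)
cell (1,1): code 0110 → (1.000,1.850)–(2.000,1.587)
cell (1,3): code 1101 → (1.918,4.000)–(1.000,3.828)
cell (1,4): code 1000 → (2.000,4.015)–(1.918,4.000)
cell (2,1): code 0010 → (2.000,1.587)–(2.762,2.000)
cell (2,2): code 0011 → (2.762,2.000)–(2.994,3.000)
cell (2,3): code 0011 → (2.994,3.000)–(2.024,4.000)
cell (2,4): code 0001 → (2.024,4.000)–(2.000,4.015)
cell (4,0): code 0100 → (4.781,1.000)–(5.000,0.775)
cell (4,1): code 1100 → (4.576,2.000)–(4.781,1.000)
cell (4,2): code 1000 → (5.000,2.664)–(4.576,2.000)
cell (5,0): code 0110 → (5.000,0.775)–(6.000,0.590)
cell (5,2): code 1101 → (5.144,3.000)–(5.000,2.664)
cell (5,3): code 1000 → (6.000,3.654)–(5.144,3.000)
cell (6,0): code 0010 → (6.000,0.590)–(6.664,1.000)
cell (6,1): code 0111 → (6.664,1.000)–(7.000,1.164)
cell (6,3): code 1001 → (7.000,3.666)–(6.000,3.654)
cell (7,1): code 0010 → (7.000,1.164)–(7.590,2.000)
cell (7,2): code 0011 → (7.590,2.000)–(7.634,3.000)
cell (7,3): code 0001 → (7.634,3.000)–(7.000,3.666)
total: 22 segments, chained into 2 closed loop(s), length Σ = 17.347666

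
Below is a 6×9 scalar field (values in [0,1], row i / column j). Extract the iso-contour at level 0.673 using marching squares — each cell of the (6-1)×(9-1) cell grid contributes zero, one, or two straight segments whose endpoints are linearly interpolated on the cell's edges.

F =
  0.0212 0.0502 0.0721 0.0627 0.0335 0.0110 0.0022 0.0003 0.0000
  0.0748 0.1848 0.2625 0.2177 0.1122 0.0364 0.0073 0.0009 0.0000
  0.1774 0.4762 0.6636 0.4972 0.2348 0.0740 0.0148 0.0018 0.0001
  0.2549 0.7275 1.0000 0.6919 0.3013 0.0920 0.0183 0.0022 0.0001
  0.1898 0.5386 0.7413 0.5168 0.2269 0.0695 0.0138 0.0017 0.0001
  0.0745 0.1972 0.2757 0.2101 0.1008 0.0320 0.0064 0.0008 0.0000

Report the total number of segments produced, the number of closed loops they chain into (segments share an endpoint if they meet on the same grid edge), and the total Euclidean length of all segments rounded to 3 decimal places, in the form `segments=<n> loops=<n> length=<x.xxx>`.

segments=10 loops=1 length=6.174

cell (2,0): code 0100 → (2.783,1.000)–(3.000,0.885)
cell (2,1): code 1100 → (2.028,2.000)–(2.783,1.000)
cell (2,2): code 1100 → (2.903,3.000)–(2.028,2.000)
cell (2,3): code 1000 → (3.000,3.048)–(2.903,3.000)
cell (3,0): code 0010 → (3.000,0.885)–(3.289,1.000)
cell (3,1): code 0111 → (3.289,1.000)–(4.000,1.663)
cell (3,2): code 1011 → (4.000,2.304)–(3.108,3.000)
cell (3,3): code 0001 → (3.108,3.000)–(3.000,3.048)
cell (4,1): code 0010 → (4.000,1.663)–(4.147,2.000)
cell (4,2): code 0001 → (4.147,2.000)–(4.000,2.304)
total: 10 segments, chained into 1 closed loop(s), length Σ = 6.174067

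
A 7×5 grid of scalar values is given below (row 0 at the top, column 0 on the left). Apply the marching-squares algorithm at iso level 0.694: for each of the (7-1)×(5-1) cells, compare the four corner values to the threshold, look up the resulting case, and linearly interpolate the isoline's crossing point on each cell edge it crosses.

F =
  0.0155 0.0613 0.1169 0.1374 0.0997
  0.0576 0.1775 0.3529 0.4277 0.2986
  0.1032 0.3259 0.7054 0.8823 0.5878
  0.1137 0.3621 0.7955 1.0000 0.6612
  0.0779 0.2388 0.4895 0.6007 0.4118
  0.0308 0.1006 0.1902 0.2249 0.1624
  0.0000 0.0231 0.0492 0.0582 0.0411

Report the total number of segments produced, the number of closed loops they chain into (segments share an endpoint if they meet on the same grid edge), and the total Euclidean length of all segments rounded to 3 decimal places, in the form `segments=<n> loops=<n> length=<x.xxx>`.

cell (1,1): code 0100 → (1.968,2.000)–(2.000,1.970)
cell (1,2): code 1100 → (1.586,3.000)–(1.968,2.000)
cell (1,3): code 1000 → (2.000,3.639)–(1.586,3.000)
cell (2,1): code 0110 → (2.000,1.970)–(3.000,1.766)
cell (2,3): code 1001 → (3.000,3.903)–(2.000,3.639)
cell (3,1): code 0010 → (3.000,1.766)–(3.332,2.000)
cell (3,2): code 0011 → (3.332,2.000)–(3.766,3.000)
cell (3,3): code 0001 → (3.766,3.000)–(3.000,3.903)
total: 8 segments, chained into 1 closed loop(s), length Σ = 6.612151

segments=8 loops=1 length=6.612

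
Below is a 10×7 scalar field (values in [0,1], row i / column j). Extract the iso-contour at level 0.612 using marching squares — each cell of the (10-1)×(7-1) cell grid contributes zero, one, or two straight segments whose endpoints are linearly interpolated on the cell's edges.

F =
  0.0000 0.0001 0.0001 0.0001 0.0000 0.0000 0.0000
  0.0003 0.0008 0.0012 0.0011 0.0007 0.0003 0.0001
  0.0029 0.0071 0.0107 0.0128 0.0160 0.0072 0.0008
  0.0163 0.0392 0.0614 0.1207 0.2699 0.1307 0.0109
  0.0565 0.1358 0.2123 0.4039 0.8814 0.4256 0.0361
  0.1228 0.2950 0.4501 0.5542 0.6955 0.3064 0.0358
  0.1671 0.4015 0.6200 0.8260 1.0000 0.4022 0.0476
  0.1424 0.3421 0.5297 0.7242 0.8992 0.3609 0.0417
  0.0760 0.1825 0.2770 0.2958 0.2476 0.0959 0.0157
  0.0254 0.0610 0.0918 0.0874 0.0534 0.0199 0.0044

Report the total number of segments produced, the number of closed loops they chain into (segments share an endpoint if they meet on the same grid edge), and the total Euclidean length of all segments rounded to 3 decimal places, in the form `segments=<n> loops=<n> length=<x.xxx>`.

segments=14 loops=1 length=10.826

cell (3,3): code 0100 → (3.559,4.000)–(4.000,3.436)
cell (3,4): code 1000 → (4.000,4.591)–(3.559,4.000)
cell (4,3): code 0110 → (4.000,3.436)–(5.000,3.409)
cell (4,4): code 1001 → (5.000,4.215)–(4.000,4.591)
cell (5,1): code 0100 → (5.953,2.000)–(6.000,1.963)
cell (5,2): code 1100 → (5.213,3.000)–(5.953,2.000)
cell (5,3): code 1110 → (5.000,3.409)–(5.213,3.000)
cell (5,4): code 1001 → (6.000,4.649)–(5.000,4.215)
cell (6,1): code 0010 → (6.000,1.963)–(6.089,2.000)
cell (6,2): code 0111 → (6.089,2.000)–(7.000,2.423)
cell (6,4): code 1001 → (7.000,4.534)–(6.000,4.649)
cell (7,2): code 0010 → (7.000,2.423)–(7.262,3.000)
cell (7,3): code 0011 → (7.262,3.000)–(7.441,4.000)
cell (7,4): code 0001 → (7.441,4.000)–(7.000,4.534)
total: 14 segments, chained into 1 closed loop(s), length Σ = 10.825819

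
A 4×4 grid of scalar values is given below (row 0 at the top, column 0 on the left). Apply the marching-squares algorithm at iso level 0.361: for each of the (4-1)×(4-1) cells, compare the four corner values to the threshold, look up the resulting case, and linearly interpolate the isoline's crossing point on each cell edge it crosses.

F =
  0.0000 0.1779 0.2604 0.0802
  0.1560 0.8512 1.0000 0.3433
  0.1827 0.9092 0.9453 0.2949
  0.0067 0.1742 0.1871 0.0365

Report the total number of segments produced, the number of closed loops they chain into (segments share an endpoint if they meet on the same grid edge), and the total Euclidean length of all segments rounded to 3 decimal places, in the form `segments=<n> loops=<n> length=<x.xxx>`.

cell (0,0): code 0100 → (0.272,1.000)–(1.000,0.295)
cell (0,1): code 1100 → (0.136,2.000)–(0.272,1.000)
cell (0,2): code 1000 → (1.000,2.973)–(0.136,2.000)
cell (1,0): code 0110 → (1.000,0.295)–(2.000,0.245)
cell (1,2): code 1001 → (2.000,2.898)–(1.000,2.973)
cell (2,0): code 0010 → (2.000,0.245)–(2.746,1.000)
cell (2,1): code 0011 → (2.746,1.000)–(2.771,2.000)
cell (2,2): code 0001 → (2.771,2.000)–(2.000,2.898)
total: 8 segments, chained into 1 closed loop(s), length Σ = 8.572910

segments=8 loops=1 length=8.573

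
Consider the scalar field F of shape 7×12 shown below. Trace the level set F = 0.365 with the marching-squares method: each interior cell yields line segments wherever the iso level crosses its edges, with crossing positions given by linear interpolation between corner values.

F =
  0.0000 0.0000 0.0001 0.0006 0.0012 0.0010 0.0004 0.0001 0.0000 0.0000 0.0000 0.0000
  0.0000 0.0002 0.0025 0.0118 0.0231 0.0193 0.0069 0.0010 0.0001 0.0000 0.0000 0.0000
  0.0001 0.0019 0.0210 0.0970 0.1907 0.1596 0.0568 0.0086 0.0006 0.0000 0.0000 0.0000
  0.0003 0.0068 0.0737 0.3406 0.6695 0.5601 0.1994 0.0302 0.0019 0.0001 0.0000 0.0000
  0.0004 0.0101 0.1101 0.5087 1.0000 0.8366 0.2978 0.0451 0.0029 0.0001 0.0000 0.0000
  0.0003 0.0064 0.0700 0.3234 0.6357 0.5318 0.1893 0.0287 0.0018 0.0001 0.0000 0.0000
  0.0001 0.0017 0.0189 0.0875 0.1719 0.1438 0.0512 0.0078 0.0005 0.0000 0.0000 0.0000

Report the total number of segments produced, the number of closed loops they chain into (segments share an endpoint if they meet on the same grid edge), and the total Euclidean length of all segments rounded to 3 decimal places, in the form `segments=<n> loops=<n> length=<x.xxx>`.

segments=12 loops=1 length=9.903

cell (2,3): code 0100 → (2.364,4.000)–(3.000,3.074)
cell (2,4): code 1100 → (2.513,5.000)–(2.364,4.000)
cell (2,5): code 1000 → (3.000,5.541)–(2.513,5.000)
cell (3,2): code 0100 → (3.145,3.000)–(4.000,2.639)
cell (3,3): code 1110 → (3.000,3.074)–(3.145,3.000)
cell (3,5): code 1001 → (4.000,5.875)–(3.000,5.541)
cell (4,2): code 0010 → (4.000,2.639)–(4.775,3.000)
cell (4,3): code 0111 → (4.775,3.000)–(5.000,3.133)
cell (4,5): code 1001 → (5.000,5.487)–(4.000,5.875)
cell (5,3): code 0010 → (5.000,3.133)–(5.584,4.000)
cell (5,4): code 0011 → (5.584,4.000)–(5.430,5.000)
cell (5,5): code 0001 → (5.430,5.000)–(5.000,5.487)
total: 12 segments, chained into 1 closed loop(s), length Σ = 9.902650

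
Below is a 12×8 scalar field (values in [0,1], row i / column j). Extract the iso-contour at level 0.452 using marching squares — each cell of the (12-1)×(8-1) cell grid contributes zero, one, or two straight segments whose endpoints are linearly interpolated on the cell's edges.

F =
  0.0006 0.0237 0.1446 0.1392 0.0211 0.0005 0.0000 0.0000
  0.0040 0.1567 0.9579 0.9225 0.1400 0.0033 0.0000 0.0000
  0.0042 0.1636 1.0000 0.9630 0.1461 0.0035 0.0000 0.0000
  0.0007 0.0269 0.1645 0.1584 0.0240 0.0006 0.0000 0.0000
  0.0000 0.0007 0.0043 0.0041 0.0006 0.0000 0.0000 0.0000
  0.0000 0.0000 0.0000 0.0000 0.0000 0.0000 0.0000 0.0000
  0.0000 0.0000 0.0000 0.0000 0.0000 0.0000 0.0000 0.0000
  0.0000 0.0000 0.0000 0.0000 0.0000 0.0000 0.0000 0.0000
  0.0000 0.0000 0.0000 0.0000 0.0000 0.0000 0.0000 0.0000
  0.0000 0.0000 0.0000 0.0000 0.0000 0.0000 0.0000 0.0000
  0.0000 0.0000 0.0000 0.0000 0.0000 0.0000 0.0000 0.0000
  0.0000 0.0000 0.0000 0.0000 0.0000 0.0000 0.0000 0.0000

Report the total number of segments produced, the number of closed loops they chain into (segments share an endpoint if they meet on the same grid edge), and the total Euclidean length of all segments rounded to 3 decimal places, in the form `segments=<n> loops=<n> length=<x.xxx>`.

cell (0,1): code 0100 → (0.378,2.000)–(1.000,1.369)
cell (0,2): code 1100 → (0.399,3.000)–(0.378,2.000)
cell (0,3): code 1000 → (1.000,3.601)–(0.399,3.000)
cell (1,1): code 0110 → (1.000,1.369)–(2.000,1.345)
cell (1,3): code 1001 → (2.000,3.626)–(1.000,3.601)
cell (2,1): code 0010 → (2.000,1.345)–(2.656,2.000)
cell (2,2): code 0011 → (2.656,2.000)–(2.635,3.000)
cell (2,3): code 0001 → (2.635,3.000)–(2.000,3.626)
total: 8 segments, chained into 1 closed loop(s), length Σ = 7.555783

segments=8 loops=1 length=7.556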